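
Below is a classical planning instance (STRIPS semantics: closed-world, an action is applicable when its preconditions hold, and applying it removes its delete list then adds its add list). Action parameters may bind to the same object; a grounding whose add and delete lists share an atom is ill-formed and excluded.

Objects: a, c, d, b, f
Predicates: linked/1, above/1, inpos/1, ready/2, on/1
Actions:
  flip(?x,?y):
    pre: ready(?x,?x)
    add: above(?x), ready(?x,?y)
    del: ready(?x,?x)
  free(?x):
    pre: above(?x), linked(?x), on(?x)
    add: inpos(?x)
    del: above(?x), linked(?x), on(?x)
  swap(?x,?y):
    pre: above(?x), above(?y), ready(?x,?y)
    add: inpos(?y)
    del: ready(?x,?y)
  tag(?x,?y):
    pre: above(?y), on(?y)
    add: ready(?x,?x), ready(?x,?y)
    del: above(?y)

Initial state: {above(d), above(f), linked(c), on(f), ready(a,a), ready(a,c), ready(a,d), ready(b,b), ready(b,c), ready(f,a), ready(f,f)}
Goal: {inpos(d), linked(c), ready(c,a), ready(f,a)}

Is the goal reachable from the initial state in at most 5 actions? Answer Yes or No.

1. flip(a,c)  →  {above(a), above(d), above(f), linked(c), on(f), ready(a,c), ready(a,d), ready(b,b), ready(b,c), ready(f,a), ready(f,f)}
2. swap(a,d)  →  {above(a), above(d), above(f), inpos(d), linked(c), on(f), ready(a,c), ready(b,b), ready(b,c), ready(f,a), ready(f,f)}
3. tag(c,f)  →  {above(a), above(d), inpos(d), linked(c), on(f), ready(a,c), ready(b,b), ready(b,c), ready(c,c), ready(c,f), ready(f,a), ready(f,f)}
4. flip(c,a)  →  {above(a), above(c), above(d), inpos(d), linked(c), on(f), ready(a,c), ready(b,b), ready(b,c), ready(c,a), ready(c,f), ready(f,a), ready(f,f)}
optimal plan length = 4; 4 ≤ 5

Yes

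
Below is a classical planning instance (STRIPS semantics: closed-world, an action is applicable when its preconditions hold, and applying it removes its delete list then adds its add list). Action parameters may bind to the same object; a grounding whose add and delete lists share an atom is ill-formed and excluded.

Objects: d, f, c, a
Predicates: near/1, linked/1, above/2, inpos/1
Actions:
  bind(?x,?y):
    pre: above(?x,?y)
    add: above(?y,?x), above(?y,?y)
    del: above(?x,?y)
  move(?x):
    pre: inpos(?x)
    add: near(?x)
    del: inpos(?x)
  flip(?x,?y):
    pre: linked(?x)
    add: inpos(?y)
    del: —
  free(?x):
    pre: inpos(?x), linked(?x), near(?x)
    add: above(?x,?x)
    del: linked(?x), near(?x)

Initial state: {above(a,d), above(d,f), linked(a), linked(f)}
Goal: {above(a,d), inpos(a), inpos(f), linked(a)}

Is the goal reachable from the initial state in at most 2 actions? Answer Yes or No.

Yes

1. flip(f,f)  →  {above(a,d), above(d,f), inpos(f), linked(a), linked(f)}
2. flip(f,a)  →  {above(a,d), above(d,f), inpos(a), inpos(f), linked(a), linked(f)}
optimal plan length = 2; 2 ≤ 2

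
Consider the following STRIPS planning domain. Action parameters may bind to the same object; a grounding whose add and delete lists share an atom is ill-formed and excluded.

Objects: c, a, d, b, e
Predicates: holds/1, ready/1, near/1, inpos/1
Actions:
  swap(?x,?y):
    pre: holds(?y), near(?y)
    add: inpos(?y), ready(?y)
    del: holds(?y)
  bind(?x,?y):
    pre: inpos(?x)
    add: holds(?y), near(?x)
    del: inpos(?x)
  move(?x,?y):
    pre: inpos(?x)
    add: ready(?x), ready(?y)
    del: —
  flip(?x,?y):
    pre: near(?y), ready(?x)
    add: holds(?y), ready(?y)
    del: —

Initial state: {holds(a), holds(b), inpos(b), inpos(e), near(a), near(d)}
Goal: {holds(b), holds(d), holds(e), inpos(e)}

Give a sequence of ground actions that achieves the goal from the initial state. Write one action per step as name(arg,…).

1. swap(c,a)  →  {holds(b), inpos(a), inpos(b), inpos(e), near(a), near(d), ready(a)}
2. bind(a,d)  →  {holds(b), holds(d), inpos(b), inpos(e), near(a), near(d), ready(a)}
3. bind(b,e)  →  {holds(b), holds(d), holds(e), inpos(e), near(a), near(b), near(d), ready(a)}

swap(c,a); bind(a,d); bind(b,e)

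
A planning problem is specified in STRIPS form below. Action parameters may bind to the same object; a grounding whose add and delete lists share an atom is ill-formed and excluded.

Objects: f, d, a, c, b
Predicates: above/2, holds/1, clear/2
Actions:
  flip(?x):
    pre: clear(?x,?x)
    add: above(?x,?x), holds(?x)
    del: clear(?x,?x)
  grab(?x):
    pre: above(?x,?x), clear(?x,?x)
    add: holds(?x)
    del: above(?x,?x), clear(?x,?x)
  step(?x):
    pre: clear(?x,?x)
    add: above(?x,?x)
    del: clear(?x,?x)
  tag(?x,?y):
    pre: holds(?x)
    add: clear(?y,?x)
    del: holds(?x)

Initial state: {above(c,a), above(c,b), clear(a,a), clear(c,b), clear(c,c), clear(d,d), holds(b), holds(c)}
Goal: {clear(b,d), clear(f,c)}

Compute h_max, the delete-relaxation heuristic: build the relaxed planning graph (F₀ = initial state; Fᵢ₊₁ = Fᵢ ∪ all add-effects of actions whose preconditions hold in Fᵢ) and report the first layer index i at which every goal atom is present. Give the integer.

F0 = init (8 atoms)
F1 = F0 ∪ {above(a,a), above(c,c), above(d,d), clear(a,b), clear(a,c), clear(b,b), clear(b,c), clear(d,b), clear(d,c), clear(f,b), clear(f,c), holds(a), holds(d)}  (21 atoms)
F2 = F1 ∪ {above(b,b), clear(a,d), clear(b,a), clear(b,d), clear(c,a), clear(c,d), clear(d,a), clear(f,a), clear(f,d)}  (30 atoms)
goal ⊆ F2  ⇒  h_max = 2

2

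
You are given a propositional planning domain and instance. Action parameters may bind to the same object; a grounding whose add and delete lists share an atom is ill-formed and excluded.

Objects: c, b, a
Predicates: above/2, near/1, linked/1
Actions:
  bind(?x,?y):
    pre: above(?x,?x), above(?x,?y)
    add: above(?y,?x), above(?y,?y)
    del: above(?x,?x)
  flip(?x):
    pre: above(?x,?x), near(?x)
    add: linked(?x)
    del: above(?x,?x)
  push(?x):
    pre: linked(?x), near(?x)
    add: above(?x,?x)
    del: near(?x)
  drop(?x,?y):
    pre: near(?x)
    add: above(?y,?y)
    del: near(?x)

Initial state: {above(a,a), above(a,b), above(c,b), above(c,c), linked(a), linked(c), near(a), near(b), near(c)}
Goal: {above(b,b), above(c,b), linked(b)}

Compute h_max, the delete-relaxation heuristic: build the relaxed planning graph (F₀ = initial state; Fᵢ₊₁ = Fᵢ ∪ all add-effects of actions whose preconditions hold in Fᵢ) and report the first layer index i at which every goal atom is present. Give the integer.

2

F0 = init (9 atoms)
F1 = F0 ∪ {above(b,a), above(b,b), above(b,c)}  (12 atoms)
F2 = F1 ∪ {linked(b)}  (13 atoms)
goal ⊆ F2  ⇒  h_max = 2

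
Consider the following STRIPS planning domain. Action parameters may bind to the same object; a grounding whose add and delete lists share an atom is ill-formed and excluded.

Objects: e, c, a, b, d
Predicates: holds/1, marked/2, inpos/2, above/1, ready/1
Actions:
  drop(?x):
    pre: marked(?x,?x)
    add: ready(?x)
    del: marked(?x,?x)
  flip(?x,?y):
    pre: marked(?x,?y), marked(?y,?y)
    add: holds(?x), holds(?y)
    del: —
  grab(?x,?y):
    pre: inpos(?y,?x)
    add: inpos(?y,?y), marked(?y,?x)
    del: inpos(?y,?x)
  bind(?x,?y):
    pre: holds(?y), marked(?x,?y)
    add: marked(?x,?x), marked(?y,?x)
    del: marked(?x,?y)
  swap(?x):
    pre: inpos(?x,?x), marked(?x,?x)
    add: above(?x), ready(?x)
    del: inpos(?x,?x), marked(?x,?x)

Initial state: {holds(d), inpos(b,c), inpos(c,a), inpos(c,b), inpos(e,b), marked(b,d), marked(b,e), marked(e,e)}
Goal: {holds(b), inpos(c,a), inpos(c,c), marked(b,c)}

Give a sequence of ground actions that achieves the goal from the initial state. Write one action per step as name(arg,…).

flip(b,e); grab(c,b); grab(b,c)

1. flip(b,e)  →  {holds(b), holds(d), holds(e), inpos(b,c), inpos(c,a), inpos(c,b), inpos(e,b), marked(b,d), marked(b,e), marked(e,e)}
2. grab(c,b)  →  {holds(b), holds(d), holds(e), inpos(b,b), inpos(c,a), inpos(c,b), inpos(e,b), marked(b,c), marked(b,d), marked(b,e), marked(e,e)}
3. grab(b,c)  →  {holds(b), holds(d), holds(e), inpos(b,b), inpos(c,a), inpos(c,c), inpos(e,b), marked(b,c), marked(b,d), marked(b,e), marked(c,b), marked(e,e)}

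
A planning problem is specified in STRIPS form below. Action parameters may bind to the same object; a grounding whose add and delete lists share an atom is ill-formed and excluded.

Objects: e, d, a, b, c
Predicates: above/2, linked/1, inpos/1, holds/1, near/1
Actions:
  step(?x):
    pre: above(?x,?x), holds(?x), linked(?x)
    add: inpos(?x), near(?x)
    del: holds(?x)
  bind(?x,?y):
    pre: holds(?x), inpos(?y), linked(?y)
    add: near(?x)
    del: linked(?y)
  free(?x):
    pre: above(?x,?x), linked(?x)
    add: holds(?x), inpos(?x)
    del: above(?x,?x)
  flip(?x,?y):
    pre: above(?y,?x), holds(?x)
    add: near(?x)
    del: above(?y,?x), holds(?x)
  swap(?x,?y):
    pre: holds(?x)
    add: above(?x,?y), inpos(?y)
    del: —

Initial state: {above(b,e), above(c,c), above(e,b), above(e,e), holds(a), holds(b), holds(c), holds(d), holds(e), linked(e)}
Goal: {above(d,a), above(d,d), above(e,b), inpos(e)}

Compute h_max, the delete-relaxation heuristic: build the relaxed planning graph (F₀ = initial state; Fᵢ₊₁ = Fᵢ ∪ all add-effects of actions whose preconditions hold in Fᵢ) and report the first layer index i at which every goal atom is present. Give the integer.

F0 = init (10 atoms)
F1 = F0 ∪ {above(a,a), above(a,b), above(a,c), above(a,d), above(a,e), above(b,a), above(b,b), above(b,c), above(b,d), above(c,a), above(c,b), above(c,d), above(c,e), above(d,a), above(d,b), above(d,c), above(d,d), above(d,e), above(e,a), above(e,c), above(e,d), inpos(a), inpos(b), inpos(c), inpos(d), inpos(e), near(b), near(c), near(e)}  (39 atoms)
goal ⊆ F1  ⇒  h_max = 1

1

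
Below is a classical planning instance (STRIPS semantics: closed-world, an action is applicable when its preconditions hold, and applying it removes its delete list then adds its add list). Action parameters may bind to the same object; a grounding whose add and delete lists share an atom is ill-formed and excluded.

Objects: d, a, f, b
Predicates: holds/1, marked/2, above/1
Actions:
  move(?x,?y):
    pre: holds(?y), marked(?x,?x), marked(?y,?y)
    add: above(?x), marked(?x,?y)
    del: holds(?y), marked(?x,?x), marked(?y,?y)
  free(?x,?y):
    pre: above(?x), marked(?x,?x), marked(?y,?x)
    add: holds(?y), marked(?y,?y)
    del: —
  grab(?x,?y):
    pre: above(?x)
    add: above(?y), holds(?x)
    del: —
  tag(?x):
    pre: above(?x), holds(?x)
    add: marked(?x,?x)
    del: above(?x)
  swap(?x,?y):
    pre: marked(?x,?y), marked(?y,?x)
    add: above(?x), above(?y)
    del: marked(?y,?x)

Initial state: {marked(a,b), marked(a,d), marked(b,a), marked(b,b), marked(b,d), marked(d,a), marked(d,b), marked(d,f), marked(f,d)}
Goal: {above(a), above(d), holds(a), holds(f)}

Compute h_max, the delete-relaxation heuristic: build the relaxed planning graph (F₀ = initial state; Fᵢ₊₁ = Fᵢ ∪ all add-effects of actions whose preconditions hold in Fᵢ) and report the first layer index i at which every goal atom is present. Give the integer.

2

F0 = init (9 atoms)
F1 = F0 ∪ {above(a), above(b), above(d), above(f)}  (13 atoms)
F2 = F1 ∪ {holds(a), holds(b), holds(d), holds(f), marked(a,a), marked(d,d)}  (19 atoms)
goal ⊆ F2  ⇒  h_max = 2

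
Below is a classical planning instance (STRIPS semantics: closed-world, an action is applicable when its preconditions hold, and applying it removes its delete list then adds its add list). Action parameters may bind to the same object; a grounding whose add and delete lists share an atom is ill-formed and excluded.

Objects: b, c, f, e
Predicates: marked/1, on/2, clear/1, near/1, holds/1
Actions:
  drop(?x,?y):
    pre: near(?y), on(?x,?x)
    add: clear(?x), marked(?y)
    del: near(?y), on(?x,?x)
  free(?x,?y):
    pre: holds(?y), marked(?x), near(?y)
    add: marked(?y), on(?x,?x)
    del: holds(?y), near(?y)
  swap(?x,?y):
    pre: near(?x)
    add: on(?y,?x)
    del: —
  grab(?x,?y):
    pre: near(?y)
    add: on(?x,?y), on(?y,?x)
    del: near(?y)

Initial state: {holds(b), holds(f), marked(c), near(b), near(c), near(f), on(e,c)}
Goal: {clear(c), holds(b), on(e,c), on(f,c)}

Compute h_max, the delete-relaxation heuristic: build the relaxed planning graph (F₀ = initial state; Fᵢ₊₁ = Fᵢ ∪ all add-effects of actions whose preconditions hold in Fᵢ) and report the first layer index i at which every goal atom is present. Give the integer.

F0 = init (7 atoms)
F1 = F0 ∪ {marked(b), marked(f), on(b,b), on(b,c), on(b,e), on(b,f), on(c,b), on(c,c), on(c,e), on(c,f), on(e,b), on(e,f), on(f,b), on(f,c), on(f,e), on(f,f)}  (23 atoms)
F2 = F1 ∪ {clear(b), clear(c), clear(f)}  (26 atoms)
goal ⊆ F2  ⇒  h_max = 2

2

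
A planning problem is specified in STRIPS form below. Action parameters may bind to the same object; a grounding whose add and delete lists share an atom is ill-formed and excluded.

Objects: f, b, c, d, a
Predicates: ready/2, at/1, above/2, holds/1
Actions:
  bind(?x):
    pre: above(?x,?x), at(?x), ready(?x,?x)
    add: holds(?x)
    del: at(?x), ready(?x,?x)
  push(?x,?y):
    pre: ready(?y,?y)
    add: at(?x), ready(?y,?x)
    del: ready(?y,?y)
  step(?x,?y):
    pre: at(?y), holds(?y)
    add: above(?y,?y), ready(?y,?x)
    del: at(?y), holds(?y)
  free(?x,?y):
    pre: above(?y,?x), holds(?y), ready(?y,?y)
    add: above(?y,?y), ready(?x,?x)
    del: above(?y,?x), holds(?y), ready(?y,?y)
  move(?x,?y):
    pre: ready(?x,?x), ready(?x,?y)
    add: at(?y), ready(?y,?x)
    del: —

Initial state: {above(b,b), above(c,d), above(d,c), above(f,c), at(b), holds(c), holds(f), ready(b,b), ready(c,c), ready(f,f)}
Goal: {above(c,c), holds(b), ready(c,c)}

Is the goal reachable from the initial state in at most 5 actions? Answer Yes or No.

Yes

1. bind(b)  →  {above(b,b), above(c,d), above(d,c), above(f,c), holds(b), holds(c), holds(f), ready(c,c), ready(f,f)}
2. push(c,f)  →  {above(b,b), above(c,d), above(d,c), above(f,c), at(c), holds(b), holds(c), holds(f), ready(c,c), ready(f,c)}
3. step(f,c)  →  {above(b,b), above(c,c), above(c,d), above(d,c), above(f,c), holds(b), holds(f), ready(c,c), ready(c,f), ready(f,c)}
optimal plan length = 3; 3 ≤ 5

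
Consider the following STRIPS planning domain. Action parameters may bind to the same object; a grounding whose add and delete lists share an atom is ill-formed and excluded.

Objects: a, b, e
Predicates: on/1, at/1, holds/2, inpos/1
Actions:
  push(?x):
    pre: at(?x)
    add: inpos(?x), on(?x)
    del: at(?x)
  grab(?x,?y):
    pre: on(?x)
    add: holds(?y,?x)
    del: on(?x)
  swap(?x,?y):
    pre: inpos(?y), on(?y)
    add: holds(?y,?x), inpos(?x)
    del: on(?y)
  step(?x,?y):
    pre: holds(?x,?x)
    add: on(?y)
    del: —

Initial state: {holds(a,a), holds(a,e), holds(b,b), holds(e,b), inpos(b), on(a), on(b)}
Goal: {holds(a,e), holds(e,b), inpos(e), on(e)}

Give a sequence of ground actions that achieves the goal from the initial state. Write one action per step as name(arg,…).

1. swap(e,b)  →  {holds(a,a), holds(a,e), holds(b,b), holds(b,e), holds(e,b), inpos(b), inpos(e), on(a)}
2. step(a,e)  →  {holds(a,a), holds(a,e), holds(b,b), holds(b,e), holds(e,b), inpos(b), inpos(e), on(a), on(e)}

swap(e,b); step(a,e)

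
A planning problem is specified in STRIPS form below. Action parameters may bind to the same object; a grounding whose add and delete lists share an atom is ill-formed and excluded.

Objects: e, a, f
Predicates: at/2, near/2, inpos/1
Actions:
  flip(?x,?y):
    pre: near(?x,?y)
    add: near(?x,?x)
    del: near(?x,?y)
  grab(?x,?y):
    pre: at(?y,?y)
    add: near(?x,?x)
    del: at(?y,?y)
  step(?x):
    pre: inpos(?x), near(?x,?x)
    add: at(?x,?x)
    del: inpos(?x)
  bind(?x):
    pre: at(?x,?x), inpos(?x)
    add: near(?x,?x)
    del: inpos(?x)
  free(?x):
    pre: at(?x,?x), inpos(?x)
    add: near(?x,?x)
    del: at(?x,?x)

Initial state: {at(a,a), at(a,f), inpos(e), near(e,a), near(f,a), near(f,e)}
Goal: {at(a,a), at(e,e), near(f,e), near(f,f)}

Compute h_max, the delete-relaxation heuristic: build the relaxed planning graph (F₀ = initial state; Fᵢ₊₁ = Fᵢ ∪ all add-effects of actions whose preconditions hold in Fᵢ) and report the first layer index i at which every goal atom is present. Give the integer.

2

F0 = init (6 atoms)
F1 = F0 ∪ {near(a,a), near(e,e), near(f,f)}  (9 atoms)
F2 = F1 ∪ {at(e,e)}  (10 atoms)
goal ⊆ F2  ⇒  h_max = 2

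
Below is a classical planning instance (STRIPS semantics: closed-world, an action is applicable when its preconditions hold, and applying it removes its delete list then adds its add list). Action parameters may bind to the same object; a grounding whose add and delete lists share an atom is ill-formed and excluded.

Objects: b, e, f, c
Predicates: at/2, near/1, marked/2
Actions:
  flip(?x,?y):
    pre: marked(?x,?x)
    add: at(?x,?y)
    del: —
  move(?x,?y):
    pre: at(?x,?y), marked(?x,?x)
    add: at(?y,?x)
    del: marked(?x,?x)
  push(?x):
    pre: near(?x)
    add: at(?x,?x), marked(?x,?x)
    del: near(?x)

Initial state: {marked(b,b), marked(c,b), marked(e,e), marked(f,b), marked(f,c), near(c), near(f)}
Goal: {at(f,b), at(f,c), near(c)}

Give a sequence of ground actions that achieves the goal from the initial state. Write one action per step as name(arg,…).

push(f); flip(f,b); flip(f,c)

1. push(f)  →  {at(f,f), marked(b,b), marked(c,b), marked(e,e), marked(f,b), marked(f,c), marked(f,f), near(c)}
2. flip(f,b)  →  {at(f,b), at(f,f), marked(b,b), marked(c,b), marked(e,e), marked(f,b), marked(f,c), marked(f,f), near(c)}
3. flip(f,c)  →  {at(f,b), at(f,c), at(f,f), marked(b,b), marked(c,b), marked(e,e), marked(f,b), marked(f,c), marked(f,f), near(c)}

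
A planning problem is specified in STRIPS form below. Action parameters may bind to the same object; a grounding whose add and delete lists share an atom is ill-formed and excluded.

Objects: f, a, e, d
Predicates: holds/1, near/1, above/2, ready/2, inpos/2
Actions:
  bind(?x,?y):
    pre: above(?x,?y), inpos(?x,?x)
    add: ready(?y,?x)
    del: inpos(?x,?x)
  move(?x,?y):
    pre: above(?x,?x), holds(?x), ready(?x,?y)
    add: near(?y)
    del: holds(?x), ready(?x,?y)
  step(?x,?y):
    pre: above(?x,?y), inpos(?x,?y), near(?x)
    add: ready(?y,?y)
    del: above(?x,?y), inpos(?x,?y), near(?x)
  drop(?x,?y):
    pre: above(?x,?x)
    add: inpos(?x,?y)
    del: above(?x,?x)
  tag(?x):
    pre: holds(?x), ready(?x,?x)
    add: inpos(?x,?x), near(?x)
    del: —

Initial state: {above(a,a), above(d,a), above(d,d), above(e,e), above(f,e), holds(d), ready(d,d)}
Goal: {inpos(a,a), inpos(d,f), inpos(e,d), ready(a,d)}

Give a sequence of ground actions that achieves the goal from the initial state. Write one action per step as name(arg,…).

1. drop(a,a)  →  {above(d,a), above(d,d), above(e,e), above(f,e), holds(d), inpos(a,a), ready(d,d)}
2. drop(e,d)  →  {above(d,a), above(d,d), above(f,e), holds(d), inpos(a,a), inpos(e,d), ready(d,d)}
3. drop(d,f)  →  {above(d,a), above(f,e), holds(d), inpos(a,a), inpos(d,f), inpos(e,d), ready(d,d)}
4. tag(d)  →  {above(d,a), above(f,e), holds(d), inpos(a,a), inpos(d,d), inpos(d,f), inpos(e,d), near(d), ready(d,d)}
5. bind(d,a)  →  {above(d,a), above(f,e), holds(d), inpos(a,a), inpos(d,f), inpos(e,d), near(d), ready(a,d), ready(d,d)}

drop(a,a); drop(e,d); drop(d,f); tag(d); bind(d,a)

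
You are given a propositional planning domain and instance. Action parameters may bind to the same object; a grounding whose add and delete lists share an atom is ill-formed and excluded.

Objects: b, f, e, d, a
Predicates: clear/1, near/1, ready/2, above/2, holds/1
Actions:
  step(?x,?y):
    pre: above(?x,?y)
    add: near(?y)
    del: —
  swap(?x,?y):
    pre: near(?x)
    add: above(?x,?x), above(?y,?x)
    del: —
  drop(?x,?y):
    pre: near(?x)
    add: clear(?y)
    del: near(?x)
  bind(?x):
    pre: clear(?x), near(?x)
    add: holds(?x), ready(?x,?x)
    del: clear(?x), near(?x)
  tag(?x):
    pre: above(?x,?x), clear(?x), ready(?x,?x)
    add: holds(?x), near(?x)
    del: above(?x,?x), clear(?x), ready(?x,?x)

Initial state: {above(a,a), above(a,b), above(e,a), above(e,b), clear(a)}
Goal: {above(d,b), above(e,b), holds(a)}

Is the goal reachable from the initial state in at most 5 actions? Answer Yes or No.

Yes

1. step(e,b)  →  {above(a,a), above(a,b), above(e,a), above(e,b), clear(a), near(b)}
2. step(e,a)  →  {above(a,a), above(a,b), above(e,a), above(e,b), clear(a), near(a), near(b)}
3. swap(b,d)  →  {above(a,a), above(a,b), above(b,b), above(d,b), above(e,a), above(e,b), clear(a), near(a), near(b)}
4. bind(a)  →  {above(a,a), above(a,b), above(b,b), above(d,b), above(e,a), above(e,b), holds(a), near(b), ready(a,a)}
optimal plan length = 4; 4 ≤ 5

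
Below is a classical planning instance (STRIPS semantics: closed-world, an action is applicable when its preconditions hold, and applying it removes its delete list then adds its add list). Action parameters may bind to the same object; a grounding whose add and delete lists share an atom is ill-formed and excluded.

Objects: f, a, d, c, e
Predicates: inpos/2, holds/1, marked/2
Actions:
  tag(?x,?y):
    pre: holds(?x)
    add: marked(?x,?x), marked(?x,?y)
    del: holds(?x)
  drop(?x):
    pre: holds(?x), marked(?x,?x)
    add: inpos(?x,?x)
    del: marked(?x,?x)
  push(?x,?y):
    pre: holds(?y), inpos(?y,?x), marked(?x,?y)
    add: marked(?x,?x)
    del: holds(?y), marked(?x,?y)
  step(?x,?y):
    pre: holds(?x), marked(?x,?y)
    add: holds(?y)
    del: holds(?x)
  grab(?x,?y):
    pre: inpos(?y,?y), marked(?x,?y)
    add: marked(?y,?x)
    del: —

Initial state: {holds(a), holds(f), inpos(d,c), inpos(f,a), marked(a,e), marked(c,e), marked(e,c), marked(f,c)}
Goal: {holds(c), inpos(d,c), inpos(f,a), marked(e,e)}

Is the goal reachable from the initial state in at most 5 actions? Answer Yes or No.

Yes

1. step(f,c)  →  {holds(a), holds(c), inpos(d,c), inpos(f,a), marked(a,e), marked(c,e), marked(e,c), marked(f,c)}
2. step(a,e)  →  {holds(c), holds(e), inpos(d,c), inpos(f,a), marked(a,e), marked(c,e), marked(e,c), marked(f,c)}
3. tag(e,f)  →  {holds(c), inpos(d,c), inpos(f,a), marked(a,e), marked(c,e), marked(e,c), marked(e,e), marked(e,f), marked(f,c)}
optimal plan length = 3; 3 ≤ 5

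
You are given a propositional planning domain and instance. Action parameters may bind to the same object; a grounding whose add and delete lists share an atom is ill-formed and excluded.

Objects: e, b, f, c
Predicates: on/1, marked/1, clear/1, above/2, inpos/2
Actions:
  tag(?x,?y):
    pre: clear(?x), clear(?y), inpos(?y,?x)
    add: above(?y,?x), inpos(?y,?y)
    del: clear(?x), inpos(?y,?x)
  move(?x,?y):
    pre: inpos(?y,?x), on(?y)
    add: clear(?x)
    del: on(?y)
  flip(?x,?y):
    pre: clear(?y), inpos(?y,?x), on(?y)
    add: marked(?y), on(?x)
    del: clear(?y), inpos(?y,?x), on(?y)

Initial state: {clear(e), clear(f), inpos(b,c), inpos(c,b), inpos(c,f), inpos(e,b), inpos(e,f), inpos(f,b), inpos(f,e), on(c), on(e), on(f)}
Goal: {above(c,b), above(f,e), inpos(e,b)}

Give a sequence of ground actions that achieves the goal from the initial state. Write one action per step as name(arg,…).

1. tag(e,f)  →  {above(f,e), clear(f), inpos(b,c), inpos(c,b), inpos(c,f), inpos(e,b), inpos(e,f), inpos(f,b), inpos(f,f), on(c), on(e), on(f)}
2. move(b,e)  →  {above(f,e), clear(b), clear(f), inpos(b,c), inpos(c,b), inpos(c,f), inpos(e,b), inpos(e,f), inpos(f,b), inpos(f,f), on(c), on(f)}
3. flip(b,f)  →  {above(f,e), clear(b), inpos(b,c), inpos(c,b), inpos(c,f), inpos(e,b), inpos(e,f), inpos(f,f), marked(f), on(b), on(c)}
4. move(c,b)  →  {above(f,e), clear(b), clear(c), inpos(b,c), inpos(c,b), inpos(c,f), inpos(e,b), inpos(e,f), inpos(f,f), marked(f), on(c)}
5. tag(b,c)  →  {above(c,b), above(f,e), clear(c), inpos(b,c), inpos(c,c), inpos(c,f), inpos(e,b), inpos(e,f), inpos(f,f), marked(f), on(c)}

tag(e,f); move(b,e); flip(b,f); move(c,b); tag(b,c)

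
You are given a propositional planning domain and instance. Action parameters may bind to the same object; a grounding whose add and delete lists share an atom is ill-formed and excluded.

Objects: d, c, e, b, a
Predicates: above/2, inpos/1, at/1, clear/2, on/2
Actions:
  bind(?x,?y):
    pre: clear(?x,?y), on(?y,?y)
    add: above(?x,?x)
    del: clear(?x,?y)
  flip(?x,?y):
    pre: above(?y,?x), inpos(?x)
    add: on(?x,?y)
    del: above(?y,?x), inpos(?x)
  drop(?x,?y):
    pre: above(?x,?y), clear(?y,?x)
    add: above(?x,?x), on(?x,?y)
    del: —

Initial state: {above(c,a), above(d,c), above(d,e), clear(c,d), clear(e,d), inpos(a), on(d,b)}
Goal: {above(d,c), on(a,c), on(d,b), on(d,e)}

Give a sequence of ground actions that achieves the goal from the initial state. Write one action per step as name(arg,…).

flip(a,c); drop(d,e)

1. flip(a,c)  →  {above(d,c), above(d,e), clear(c,d), clear(e,d), on(a,c), on(d,b)}
2. drop(d,e)  →  {above(d,c), above(d,d), above(d,e), clear(c,d), clear(e,d), on(a,c), on(d,b), on(d,e)}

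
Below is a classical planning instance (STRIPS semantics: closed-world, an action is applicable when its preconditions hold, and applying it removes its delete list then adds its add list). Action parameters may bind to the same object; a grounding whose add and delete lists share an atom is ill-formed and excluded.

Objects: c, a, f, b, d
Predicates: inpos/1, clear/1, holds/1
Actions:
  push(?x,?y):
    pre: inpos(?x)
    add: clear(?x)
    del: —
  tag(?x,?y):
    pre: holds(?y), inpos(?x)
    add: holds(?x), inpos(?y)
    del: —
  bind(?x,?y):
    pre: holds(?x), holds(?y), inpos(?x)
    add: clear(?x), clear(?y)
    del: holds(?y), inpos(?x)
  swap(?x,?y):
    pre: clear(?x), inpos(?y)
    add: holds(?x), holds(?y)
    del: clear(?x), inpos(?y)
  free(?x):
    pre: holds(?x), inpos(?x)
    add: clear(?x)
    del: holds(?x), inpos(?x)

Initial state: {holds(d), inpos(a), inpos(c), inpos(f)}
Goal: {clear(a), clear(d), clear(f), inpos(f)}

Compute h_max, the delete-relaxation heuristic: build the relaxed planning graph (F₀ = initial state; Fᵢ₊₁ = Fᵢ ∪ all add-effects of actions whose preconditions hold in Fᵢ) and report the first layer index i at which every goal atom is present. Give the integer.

F0 = init (4 atoms)
F1 = F0 ∪ {clear(a), clear(c), clear(f), holds(a), holds(c), holds(f), inpos(d)}  (11 atoms)
F2 = F1 ∪ {clear(d)}  (12 atoms)
goal ⊆ F2  ⇒  h_max = 2

2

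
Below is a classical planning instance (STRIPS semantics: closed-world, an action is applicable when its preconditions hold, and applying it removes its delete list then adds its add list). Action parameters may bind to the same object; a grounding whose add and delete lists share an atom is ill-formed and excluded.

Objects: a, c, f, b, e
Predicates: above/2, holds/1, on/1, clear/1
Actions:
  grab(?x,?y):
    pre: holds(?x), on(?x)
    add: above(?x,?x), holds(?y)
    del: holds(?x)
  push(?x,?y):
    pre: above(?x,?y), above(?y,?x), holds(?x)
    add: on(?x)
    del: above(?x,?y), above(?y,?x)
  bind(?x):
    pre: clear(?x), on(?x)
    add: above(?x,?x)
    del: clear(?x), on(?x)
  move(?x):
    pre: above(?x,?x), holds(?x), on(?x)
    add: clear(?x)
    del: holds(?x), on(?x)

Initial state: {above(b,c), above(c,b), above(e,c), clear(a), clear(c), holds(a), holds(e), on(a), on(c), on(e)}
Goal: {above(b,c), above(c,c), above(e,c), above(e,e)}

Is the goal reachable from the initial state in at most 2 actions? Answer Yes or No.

1. grab(e,a)  →  {above(b,c), above(c,b), above(e,c), above(e,e), clear(a), clear(c), holds(a), on(a), on(c), on(e)}
2. bind(c)  →  {above(b,c), above(c,b), above(c,c), above(e,c), above(e,e), clear(a), holds(a), on(a), on(e)}
optimal plan length = 2; 2 ≤ 2

Yes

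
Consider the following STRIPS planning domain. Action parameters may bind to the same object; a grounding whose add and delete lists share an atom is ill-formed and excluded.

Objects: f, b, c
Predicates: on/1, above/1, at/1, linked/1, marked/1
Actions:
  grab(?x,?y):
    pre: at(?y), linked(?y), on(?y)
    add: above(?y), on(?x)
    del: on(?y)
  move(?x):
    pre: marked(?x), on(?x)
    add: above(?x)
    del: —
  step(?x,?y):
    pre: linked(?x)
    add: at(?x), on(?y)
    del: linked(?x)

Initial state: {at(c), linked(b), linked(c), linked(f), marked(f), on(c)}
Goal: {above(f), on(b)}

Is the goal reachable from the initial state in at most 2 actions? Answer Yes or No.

1. grab(f,c)  →  {above(c), at(c), linked(b), linked(c), linked(f), marked(f), on(f)}
2. move(f)  →  {above(c), above(f), at(c), linked(b), linked(c), linked(f), marked(f), on(f)}
3. step(f,b)  →  {above(c), above(f), at(c), at(f), linked(b), linked(c), marked(f), on(b), on(f)}
optimal plan length = 3; 3 > 2

No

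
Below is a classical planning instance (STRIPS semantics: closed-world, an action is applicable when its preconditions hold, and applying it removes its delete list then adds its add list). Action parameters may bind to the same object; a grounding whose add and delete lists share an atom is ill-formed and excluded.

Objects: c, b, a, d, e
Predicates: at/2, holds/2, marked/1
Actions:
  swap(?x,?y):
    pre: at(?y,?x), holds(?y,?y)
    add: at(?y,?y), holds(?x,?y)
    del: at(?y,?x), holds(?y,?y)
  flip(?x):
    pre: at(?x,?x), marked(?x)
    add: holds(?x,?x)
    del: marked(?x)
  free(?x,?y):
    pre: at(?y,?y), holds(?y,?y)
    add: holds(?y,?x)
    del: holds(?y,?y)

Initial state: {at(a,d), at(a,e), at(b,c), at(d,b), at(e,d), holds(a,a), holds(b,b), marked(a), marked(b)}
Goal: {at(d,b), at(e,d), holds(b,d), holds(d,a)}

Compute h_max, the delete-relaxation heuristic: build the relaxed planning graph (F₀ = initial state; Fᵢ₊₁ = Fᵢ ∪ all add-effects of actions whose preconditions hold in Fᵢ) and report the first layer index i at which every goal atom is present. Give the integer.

2

F0 = init (9 atoms)
F1 = F0 ∪ {at(a,a), at(b,b), holds(c,b), holds(d,a), holds(e,a)}  (14 atoms)
F2 = F1 ∪ {holds(a,b), holds(a,c), holds(a,d), holds(a,e), holds(b,a), holds(b,c), holds(b,d), holds(b,e)}  (22 atoms)
goal ⊆ F2  ⇒  h_max = 2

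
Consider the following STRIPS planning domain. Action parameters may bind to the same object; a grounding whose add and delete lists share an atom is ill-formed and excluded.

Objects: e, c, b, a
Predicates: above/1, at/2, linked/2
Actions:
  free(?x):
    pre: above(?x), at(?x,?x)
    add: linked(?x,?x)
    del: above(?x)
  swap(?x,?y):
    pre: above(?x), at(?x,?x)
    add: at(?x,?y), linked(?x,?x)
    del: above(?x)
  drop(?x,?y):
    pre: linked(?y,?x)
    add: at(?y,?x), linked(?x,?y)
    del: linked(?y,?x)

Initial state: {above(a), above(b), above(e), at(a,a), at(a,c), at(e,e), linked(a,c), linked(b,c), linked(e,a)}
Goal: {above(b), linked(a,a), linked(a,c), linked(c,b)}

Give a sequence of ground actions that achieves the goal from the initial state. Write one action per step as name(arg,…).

1. free(a)  →  {above(b), above(e), at(a,a), at(a,c), at(e,e), linked(a,a), linked(a,c), linked(b,c), linked(e,a)}
2. drop(c,b)  →  {above(b), above(e), at(a,a), at(a,c), at(b,c), at(e,e), linked(a,a), linked(a,c), linked(c,b), linked(e,a)}

free(a); drop(c,b)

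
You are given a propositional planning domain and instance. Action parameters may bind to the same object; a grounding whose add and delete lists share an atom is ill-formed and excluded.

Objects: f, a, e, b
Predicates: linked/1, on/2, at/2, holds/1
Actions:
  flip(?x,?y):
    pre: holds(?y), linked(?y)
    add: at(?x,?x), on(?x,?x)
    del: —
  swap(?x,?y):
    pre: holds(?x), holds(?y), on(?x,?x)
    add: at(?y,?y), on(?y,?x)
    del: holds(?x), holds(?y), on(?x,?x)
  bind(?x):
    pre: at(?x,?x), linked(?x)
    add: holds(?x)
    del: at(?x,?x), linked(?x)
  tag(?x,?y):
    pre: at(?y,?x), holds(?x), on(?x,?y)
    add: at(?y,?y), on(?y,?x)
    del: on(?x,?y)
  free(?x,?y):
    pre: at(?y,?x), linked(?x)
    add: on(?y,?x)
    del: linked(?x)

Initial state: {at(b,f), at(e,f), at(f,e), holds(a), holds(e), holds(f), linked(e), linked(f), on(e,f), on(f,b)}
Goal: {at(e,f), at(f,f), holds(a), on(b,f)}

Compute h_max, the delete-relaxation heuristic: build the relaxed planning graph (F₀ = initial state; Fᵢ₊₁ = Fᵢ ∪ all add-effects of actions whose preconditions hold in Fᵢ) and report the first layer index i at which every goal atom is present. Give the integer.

F0 = init (10 atoms)
F1 = F0 ∪ {at(a,a), at(b,b), at(e,e), at(f,f), on(a,a), on(b,b), on(b,f), on(e,e), on(f,e), on(f,f)}  (20 atoms)
goal ⊆ F1  ⇒  h_max = 1

1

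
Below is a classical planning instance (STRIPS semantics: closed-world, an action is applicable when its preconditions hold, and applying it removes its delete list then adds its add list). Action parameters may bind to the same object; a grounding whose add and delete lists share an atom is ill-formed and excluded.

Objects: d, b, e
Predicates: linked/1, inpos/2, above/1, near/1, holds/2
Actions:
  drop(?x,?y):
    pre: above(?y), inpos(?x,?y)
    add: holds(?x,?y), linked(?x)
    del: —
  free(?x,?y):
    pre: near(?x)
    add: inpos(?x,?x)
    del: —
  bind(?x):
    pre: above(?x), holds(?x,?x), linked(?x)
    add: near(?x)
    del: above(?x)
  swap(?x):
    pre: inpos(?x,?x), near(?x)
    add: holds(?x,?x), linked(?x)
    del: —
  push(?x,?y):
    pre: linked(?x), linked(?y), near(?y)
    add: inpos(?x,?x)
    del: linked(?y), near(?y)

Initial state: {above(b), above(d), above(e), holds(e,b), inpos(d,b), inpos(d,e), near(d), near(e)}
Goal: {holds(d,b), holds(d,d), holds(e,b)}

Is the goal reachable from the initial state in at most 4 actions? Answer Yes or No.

Yes

1. drop(d,b)  →  {above(b), above(d), above(e), holds(d,b), holds(e,b), inpos(d,b), inpos(d,e), linked(d), near(d), near(e)}
2. free(d,d)  →  {above(b), above(d), above(e), holds(d,b), holds(e,b), inpos(d,b), inpos(d,d), inpos(d,e), linked(d), near(d), near(e)}
3. drop(d,d)  →  {above(b), above(d), above(e), holds(d,b), holds(d,d), holds(e,b), inpos(d,b), inpos(d,d), inpos(d,e), linked(d), near(d), near(e)}
optimal plan length = 3; 3 ≤ 4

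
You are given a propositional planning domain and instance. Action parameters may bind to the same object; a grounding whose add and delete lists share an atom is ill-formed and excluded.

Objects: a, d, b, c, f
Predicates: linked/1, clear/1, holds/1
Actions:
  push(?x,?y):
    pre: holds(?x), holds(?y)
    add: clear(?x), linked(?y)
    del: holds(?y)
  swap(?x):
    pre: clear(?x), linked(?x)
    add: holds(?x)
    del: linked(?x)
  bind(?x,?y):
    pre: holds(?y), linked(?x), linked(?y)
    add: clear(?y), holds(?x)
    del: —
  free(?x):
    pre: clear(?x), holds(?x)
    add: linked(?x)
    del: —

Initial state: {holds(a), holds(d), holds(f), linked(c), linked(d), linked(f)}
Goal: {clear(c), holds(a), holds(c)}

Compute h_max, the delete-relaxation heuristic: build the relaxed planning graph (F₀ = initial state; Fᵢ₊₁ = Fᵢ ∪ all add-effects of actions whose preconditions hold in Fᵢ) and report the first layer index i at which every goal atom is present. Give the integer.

F0 = init (6 atoms)
F1 = F0 ∪ {clear(a), clear(d), clear(f), holds(c), linked(a)}  (11 atoms)
F2 = F1 ∪ {clear(c)}  (12 atoms)
goal ⊆ F2  ⇒  h_max = 2

2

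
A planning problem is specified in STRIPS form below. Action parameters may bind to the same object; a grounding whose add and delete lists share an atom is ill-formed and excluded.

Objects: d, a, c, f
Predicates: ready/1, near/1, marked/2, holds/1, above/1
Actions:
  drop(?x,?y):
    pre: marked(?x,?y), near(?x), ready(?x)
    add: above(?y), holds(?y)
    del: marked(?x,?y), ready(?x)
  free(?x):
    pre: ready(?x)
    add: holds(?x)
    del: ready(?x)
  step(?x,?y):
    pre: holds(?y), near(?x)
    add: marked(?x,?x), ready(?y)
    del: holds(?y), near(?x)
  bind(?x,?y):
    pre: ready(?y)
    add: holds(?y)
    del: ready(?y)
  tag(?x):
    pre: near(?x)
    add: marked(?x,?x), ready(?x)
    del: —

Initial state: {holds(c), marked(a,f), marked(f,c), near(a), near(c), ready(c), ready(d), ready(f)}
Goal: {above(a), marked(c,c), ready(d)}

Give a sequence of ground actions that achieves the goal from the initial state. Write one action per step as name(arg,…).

step(c,c); tag(a); drop(a,a)

1. step(c,c)  →  {marked(a,f), marked(c,c), marked(f,c), near(a), ready(c), ready(d), ready(f)}
2. tag(a)  →  {marked(a,a), marked(a,f), marked(c,c), marked(f,c), near(a), ready(a), ready(c), ready(d), ready(f)}
3. drop(a,a)  →  {above(a), holds(a), marked(a,f), marked(c,c), marked(f,c), near(a), ready(c), ready(d), ready(f)}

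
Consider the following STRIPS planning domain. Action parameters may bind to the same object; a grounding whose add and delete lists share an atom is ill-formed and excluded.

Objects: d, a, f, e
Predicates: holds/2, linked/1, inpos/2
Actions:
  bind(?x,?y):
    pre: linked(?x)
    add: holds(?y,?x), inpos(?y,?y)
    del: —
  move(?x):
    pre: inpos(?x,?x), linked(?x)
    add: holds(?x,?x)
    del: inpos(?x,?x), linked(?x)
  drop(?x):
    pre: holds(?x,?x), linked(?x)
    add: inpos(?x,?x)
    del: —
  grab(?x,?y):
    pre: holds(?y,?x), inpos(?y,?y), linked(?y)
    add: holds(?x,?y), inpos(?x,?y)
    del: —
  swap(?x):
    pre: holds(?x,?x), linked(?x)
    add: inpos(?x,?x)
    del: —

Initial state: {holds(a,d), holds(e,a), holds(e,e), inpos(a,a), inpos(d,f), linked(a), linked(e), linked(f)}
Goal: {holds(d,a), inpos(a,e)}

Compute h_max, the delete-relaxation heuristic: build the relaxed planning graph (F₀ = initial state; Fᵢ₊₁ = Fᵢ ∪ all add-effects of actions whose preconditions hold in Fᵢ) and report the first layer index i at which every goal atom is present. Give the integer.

2

F0 = init (8 atoms)
F1 = F0 ∪ {holds(a,a), holds(a,e), holds(a,f), holds(d,a), holds(d,e), holds(d,f), holds(e,f), holds(f,a), holds(f,e), holds(f,f), inpos(d,a), inpos(d,d), inpos(e,e), inpos(f,f)}  (22 atoms)
F2 = F1 ∪ {inpos(a,e), inpos(a,f), inpos(e,a), inpos(e,f), inpos(f,a), inpos(f,e)}  (28 atoms)
goal ⊆ F2  ⇒  h_max = 2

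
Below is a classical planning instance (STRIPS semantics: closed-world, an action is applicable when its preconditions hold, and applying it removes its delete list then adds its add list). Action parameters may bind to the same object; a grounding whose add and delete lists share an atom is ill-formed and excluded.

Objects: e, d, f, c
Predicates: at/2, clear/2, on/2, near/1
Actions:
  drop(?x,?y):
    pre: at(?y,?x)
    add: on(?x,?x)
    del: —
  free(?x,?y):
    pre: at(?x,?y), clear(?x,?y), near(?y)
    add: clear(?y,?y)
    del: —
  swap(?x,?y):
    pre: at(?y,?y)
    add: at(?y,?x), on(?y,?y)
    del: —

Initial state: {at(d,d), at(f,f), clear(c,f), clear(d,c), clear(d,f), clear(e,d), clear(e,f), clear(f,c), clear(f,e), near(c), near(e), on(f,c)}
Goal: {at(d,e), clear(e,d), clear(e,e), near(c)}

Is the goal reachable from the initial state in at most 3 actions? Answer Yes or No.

1. swap(e,d)  →  {at(d,d), at(d,e), at(f,f), clear(c,f), clear(d,c), clear(d,f), clear(e,d), clear(e,f), clear(f,c), clear(f,e), near(c), near(e), on(d,d), on(f,c)}
2. swap(e,f)  →  {at(d,d), at(d,e), at(f,e), at(f,f), clear(c,f), clear(d,c), clear(d,f), clear(e,d), clear(e,f), clear(f,c), clear(f,e), near(c), near(e), on(d,d), on(f,c), on(f,f)}
3. free(f,e)  →  {at(d,d), at(d,e), at(f,e), at(f,f), clear(c,f), clear(d,c), clear(d,f), clear(e,d), clear(e,e), clear(e,f), clear(f,c), clear(f,e), near(c), near(e), on(d,d), on(f,c), on(f,f)}
optimal plan length = 3; 3 ≤ 3

Yes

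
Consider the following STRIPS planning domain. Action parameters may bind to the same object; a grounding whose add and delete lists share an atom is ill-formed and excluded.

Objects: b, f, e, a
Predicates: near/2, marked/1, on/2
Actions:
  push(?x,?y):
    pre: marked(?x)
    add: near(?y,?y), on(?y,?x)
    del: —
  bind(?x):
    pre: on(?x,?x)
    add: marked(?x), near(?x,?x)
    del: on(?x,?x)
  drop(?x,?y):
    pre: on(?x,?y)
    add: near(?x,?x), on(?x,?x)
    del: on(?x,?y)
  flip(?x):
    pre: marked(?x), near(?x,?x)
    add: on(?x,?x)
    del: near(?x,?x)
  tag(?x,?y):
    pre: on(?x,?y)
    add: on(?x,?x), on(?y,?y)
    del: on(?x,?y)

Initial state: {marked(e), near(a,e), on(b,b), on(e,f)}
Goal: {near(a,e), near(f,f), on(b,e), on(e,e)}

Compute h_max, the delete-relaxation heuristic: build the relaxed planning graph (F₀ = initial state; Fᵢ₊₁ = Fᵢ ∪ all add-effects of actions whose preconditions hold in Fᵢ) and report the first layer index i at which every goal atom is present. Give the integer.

F0 = init (4 atoms)
F1 = F0 ∪ {marked(b), near(a,a), near(b,b), near(e,e), near(f,f), on(a,e), on(b,e), on(e,e), on(f,e), on(f,f)}  (14 atoms)
goal ⊆ F1  ⇒  h_max = 1

1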